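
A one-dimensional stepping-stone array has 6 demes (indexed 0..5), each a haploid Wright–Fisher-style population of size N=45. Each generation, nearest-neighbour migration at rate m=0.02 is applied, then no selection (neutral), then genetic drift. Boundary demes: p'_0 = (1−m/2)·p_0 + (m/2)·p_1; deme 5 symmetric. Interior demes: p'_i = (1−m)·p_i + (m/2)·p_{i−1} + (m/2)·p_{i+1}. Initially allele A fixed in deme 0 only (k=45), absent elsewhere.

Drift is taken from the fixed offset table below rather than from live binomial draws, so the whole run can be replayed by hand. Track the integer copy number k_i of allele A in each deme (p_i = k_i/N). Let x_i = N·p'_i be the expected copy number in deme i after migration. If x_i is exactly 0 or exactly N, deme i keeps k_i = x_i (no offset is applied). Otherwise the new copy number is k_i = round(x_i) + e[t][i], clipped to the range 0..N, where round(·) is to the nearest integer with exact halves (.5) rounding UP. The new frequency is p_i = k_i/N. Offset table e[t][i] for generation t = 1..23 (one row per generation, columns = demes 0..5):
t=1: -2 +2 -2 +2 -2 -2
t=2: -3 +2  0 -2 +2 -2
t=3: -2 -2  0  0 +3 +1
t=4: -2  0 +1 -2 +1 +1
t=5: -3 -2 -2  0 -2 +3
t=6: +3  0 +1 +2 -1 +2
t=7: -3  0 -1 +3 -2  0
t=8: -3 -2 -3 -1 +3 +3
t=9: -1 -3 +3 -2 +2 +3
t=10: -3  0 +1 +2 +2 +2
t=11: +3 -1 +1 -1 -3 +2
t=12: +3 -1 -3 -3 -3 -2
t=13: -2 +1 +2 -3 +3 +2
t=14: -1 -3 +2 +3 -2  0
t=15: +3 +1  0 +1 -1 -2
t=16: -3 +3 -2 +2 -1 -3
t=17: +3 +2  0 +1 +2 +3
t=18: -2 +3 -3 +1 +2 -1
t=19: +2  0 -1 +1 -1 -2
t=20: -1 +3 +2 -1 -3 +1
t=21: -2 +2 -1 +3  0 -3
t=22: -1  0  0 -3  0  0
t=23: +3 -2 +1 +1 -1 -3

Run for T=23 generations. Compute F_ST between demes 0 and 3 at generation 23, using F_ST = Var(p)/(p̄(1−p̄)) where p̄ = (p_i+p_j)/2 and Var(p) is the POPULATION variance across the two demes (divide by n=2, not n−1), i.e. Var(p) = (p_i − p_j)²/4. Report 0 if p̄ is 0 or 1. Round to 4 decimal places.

0.3187

t=0: k=[45 0 0 0 0 0]
t=1: x=[44.5500 0.4500 0.0000 0.0000 0.0000 0.0000] k=[43 2 0 0 0 0]
t=2: x=[42.5900 2.3900 0.0200 0.0000 0.0000 0.0000] k=[40 4 0 0 0 0]
t=3: x=[39.6400 4.3200 0.0400 0.0000 0.0000 0.0000] k=[38 2 0 0 0 0]
t=4: x=[37.6400 2.3400 0.0200 0.0000 0.0000 0.0000] k=[36 2 1 0 0 0]
t=5: x=[35.6600 2.3300 1.0000 0.0100 0.0000 0.0000] k=[33 0 0 0 0 0]
t=6: x=[32.6700 0.3300 0.0000 0.0000 0.0000 0.0000] k=[36 0 0 0 0 0]
t=7: x=[35.6400 0.3600 0.0000 0.0000 0.0000 0.0000] k=[33 0 0 0 0 0]
t=8: x=[32.6700 0.3300 0.0000 0.0000 0.0000 0.0000] k=[30 0 0 0 0 0]
t=9: x=[29.7000 0.3000 0.0000 0.0000 0.0000 0.0000] k=[29 0 0 0 0 0]
t=10: x=[28.7100 0.2900 0.0000 0.0000 0.0000 0.0000] k=[26 0 0 0 0 0]
t=11: x=[25.7400 0.2600 0.0000 0.0000 0.0000 0.0000] k=[29 0 0 0 0 0]
t=12: x=[28.7100 0.2900 0.0000 0.0000 0.0000 0.0000] k=[32 0 0 0 0 0]
t=13: x=[31.6800 0.3200 0.0000 0.0000 0.0000 0.0000] k=[30 1 0 0 0 0]
t=14: x=[29.7100 1.2800 0.0100 0.0000 0.0000 0.0000] k=[29 0 2 0 0 0]
t=15: x=[28.7100 0.3100 1.9600 0.0200 0.0000 0.0000] k=[32 1 2 1 0 0]
t=16: x=[31.6900 1.3200 1.9800 1.0000 0.0100 0.0000] k=[29 4 0 3 0 0]
t=17: x=[28.7500 4.2100 0.0700 2.9400 0.0300 0.0000] k=[32 6 0 4 2 0]
t=18: x=[31.7400 6.2000 0.1000 3.9400 2.0000 0.0200] k=[30 9 0 5 4 0]
t=19: x=[29.7900 9.1200 0.1400 4.9400 3.9700 0.0400] k=[32 9 0 6 3 0]
t=20: x=[31.7700 9.1400 0.1500 5.9100 3.0000 0.0300] k=[31 12 2 5 0 1]
t=21: x=[30.8100 12.0900 2.1300 4.9200 0.0600 0.9900] k=[29 14 1 8 0 0]
t=22: x=[28.8500 14.0200 1.2000 7.8500 0.0800 0.0000] k=[28 14 1 5 0 0]
t=23: x=[27.8600 14.0100 1.1700 4.9100 0.0500 0.0000] k=[31 12 2 6 0 0]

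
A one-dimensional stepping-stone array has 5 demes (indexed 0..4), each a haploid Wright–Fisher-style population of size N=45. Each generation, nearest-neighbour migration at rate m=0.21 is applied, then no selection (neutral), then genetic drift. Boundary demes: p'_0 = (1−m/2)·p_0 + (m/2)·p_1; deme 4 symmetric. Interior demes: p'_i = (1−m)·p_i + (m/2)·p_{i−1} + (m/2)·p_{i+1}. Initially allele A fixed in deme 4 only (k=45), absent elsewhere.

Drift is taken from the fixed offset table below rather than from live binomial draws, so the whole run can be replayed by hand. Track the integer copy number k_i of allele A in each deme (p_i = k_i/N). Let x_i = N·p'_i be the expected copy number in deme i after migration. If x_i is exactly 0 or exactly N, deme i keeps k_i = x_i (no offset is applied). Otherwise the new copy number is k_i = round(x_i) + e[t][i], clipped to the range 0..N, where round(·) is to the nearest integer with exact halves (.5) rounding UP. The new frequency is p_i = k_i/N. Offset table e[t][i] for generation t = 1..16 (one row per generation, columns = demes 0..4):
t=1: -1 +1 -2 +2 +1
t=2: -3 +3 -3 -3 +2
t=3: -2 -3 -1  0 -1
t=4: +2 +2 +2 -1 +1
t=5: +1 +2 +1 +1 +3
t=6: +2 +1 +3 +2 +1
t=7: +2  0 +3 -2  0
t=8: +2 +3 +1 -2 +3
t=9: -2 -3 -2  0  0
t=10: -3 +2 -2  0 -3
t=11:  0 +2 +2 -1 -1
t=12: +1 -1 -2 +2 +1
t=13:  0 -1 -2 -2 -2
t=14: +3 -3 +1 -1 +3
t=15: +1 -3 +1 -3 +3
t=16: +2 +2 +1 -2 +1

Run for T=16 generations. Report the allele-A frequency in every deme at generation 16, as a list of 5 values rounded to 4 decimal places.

t=0: k=[0 0 0 0 45]
t=1: x=[0.0000 0.0000 0.0000 4.7250 40.2750] k=[0 0 0 7 41]
t=2: x=[0.0000 0.0000 0.7350 9.8350 37.4300] k=[0 0 0 7 39]
t=3: x=[0.0000 0.0000 0.7350 9.6250 35.6400] k=[0 0 0 10 35]
t=4: x=[0.0000 0.0000 1.0500 11.5750 32.3750] k=[0 0 3 11 33]
t=5: x=[0.0000 0.3150 3.5250 12.4700 30.6900] k=[0 2 5 13 34]
t=6: x=[0.2100 2.1050 5.5250 14.3650 31.7950] k=[2 3 9 16 33]
t=7: x=[2.1050 3.5250 9.1050 17.0500 31.2150] k=[4 4 12 15 31]
t=8: x=[4.0000 4.8400 11.4750 16.3650 29.3200] k=[6 8 12 14 32]
t=9: x=[6.2100 8.2100 11.7900 15.6800 30.1100] k=[4 5 10 16 30]
t=10: x=[4.1050 5.4200 10.1050 16.8400 28.5300] k=[1 7 8 17 26]
t=11: x=[1.6300 6.4750 8.8400 17.0000 25.0550] k=[2 8 11 16 24]
t=12: x=[2.6300 7.6850 11.2100 16.3150 23.1600] k=[4 7 9 18 24]
t=13: x=[4.3150 6.8950 9.7350 17.6850 23.3700] k=[4 6 8 16 21]
t=14: x=[4.2100 6.0000 8.6300 15.6850 20.4750] k=[7 3 10 15 23]
t=15: x=[6.5800 4.1550 9.7900 15.3150 22.1600] k=[8 1 11 12 25]
t=16: x=[7.2650 2.7850 10.0550 13.2600 23.6350] k=[9 5 11 11 25]

[0.2000, 0.1111, 0.2444, 0.2444, 0.5556]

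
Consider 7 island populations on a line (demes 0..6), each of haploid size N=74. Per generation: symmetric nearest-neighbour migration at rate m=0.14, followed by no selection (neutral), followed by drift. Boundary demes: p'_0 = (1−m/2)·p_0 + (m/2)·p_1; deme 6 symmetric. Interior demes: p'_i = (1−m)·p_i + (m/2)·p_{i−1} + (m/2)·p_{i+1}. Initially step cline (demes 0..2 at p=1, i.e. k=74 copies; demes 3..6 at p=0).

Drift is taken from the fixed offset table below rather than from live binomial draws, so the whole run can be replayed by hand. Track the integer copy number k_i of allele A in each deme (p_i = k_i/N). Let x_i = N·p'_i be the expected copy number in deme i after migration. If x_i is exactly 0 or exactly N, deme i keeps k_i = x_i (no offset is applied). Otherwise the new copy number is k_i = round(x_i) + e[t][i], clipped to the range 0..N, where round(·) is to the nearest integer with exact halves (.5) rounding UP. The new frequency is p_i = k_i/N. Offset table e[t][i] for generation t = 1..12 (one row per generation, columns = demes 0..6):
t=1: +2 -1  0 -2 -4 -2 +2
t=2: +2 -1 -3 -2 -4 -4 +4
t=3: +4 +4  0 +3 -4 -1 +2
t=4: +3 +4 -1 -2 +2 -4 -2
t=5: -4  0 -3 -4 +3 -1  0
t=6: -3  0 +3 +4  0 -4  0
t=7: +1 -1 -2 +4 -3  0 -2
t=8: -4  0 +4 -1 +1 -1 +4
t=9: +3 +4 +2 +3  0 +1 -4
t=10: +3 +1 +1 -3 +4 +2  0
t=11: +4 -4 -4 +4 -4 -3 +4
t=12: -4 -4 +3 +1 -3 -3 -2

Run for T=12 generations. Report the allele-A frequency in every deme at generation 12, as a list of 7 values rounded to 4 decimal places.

[0.9459, 0.8378, 0.7162, 0.4054, 0.0676, 0.0000, 0.0270]

t=0: k=[74 74 74 0 0 0 0]
t=1: x=[74.0000 74.0000 68.8200 5.1800 0.0000 0.0000 0.0000] k=[74 74 69 3 0 0 0]
t=2: x=[74.0000 73.6500 64.7300 7.4100 0.2100 0.0000 0.0000] k=[74 73 62 5 0 0 0]
t=3: x=[73.9300 72.3000 58.7800 8.6400 0.3500 0.0000 0.0000] k=[74 74 59 12 0 0 0]
t=4: x=[74.0000 72.9500 56.7600 14.4500 0.8400 0.0000 0.0000] k=[74 74 56 12 3 0 0]
t=5: x=[74.0000 72.7400 54.1800 14.4500 3.4200 0.2100 0.0000] k=[74 73 51 10 6 0 0]
t=6: x=[73.9300 71.5300 49.6700 12.5900 5.8600 0.4200 0.0000] k=[71 72 53 17 6 0 0]
t=7: x=[71.0700 70.6000 51.8100 18.7500 6.3500 0.4200 0.0000] k=[72 70 50 23 3 0 0]
t=8: x=[71.8600 68.7400 49.5100 23.4900 4.1900 0.2100 0.0000] k=[68 69 54 22 5 0 0]
t=9: x=[68.0700 67.8800 52.8100 23.0500 5.8400 0.3500 0.0000] k=[71 72 55 26 6 1 0]
t=10: x=[71.0700 70.7400 54.1600 26.6300 7.0500 1.2800 0.0700] k=[74 72 55 24 11 3 0]
t=11: x=[73.8600 70.9500 54.0200 25.2600 11.3500 3.3500 0.2100] k=[74 67 50 29 7 0 4]
t=12: x=[73.5100 66.3000 49.7200 28.9300 8.0500 0.7700 3.7200] k=[70 62 53 30 5 0 2]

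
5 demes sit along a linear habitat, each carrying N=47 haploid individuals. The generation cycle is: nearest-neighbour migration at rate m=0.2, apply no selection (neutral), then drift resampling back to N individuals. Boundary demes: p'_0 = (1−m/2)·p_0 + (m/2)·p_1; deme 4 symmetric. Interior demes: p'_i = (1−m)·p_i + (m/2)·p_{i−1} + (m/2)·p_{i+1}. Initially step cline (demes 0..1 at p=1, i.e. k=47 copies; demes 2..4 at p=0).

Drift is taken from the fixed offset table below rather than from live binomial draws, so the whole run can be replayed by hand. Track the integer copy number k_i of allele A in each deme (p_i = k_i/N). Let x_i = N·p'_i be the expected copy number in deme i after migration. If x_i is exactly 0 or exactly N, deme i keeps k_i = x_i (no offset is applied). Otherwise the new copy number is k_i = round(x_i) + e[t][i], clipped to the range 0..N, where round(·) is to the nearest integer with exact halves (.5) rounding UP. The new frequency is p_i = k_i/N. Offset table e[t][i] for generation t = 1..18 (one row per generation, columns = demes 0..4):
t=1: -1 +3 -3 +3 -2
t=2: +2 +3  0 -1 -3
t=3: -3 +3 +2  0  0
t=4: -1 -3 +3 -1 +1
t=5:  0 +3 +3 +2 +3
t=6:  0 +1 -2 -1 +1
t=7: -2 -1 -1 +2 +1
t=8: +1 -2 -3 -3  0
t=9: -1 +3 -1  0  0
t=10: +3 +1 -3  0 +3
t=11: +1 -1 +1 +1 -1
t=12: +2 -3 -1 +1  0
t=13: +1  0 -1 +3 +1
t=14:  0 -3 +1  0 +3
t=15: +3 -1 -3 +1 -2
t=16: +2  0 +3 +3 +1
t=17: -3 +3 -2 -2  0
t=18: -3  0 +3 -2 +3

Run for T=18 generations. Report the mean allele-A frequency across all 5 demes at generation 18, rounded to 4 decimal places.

t=0: k=[47 47 0 0 0]
t=1: x=[47.0000 42.3000 4.7000 0.0000 0.0000] k=[47 45 2 0 0]
t=2: x=[46.8000 40.9000 6.1000 0.2000 0.0000] k=[47 44 6 0 0]
t=3: x=[46.7000 40.5000 9.2000 0.6000 0.0000] k=[44 44 11 1 0]
t=4: x=[44.0000 40.7000 13.3000 1.9000 0.1000] k=[43 38 16 1 1]
t=5: x=[42.5000 36.3000 16.7000 2.5000 1.0000] k=[43 39 20 5 4]
t=6: x=[42.6000 37.5000 20.4000 6.4000 4.1000] k=[43 39 18 5 5]
t=7: x=[42.6000 37.3000 18.8000 6.3000 5.0000] k=[41 36 18 8 6]
t=8: x=[40.5000 34.7000 18.8000 8.8000 6.2000] k=[42 33 16 6 6]
t=9: x=[41.1000 32.2000 16.7000 7.0000 6.0000] k=[40 35 16 7 6]
t=10: x=[39.5000 33.6000 17.0000 7.8000 6.1000] k=[43 35 14 8 9]
t=11: x=[42.2000 33.7000 15.5000 8.7000 8.9000] k=[43 33 17 10 8]
t=12: x=[42.0000 32.4000 17.9000 10.5000 8.2000] k=[44 29 17 12 8]
t=13: x=[42.5000 29.3000 17.7000 12.1000 8.4000] k=[44 29 17 15 9]
t=14: x=[42.5000 29.3000 18.0000 14.6000 9.6000] k=[43 26 19 15 13]
t=15: x=[41.3000 27.0000 19.3000 15.2000 13.2000] k=[44 26 16 16 11]
t=16: x=[42.2000 26.8000 17.0000 15.5000 11.5000] k=[44 27 20 19 13]
t=17: x=[42.3000 28.0000 20.6000 18.5000 13.6000] k=[39 31 19 17 14]
t=18: x=[38.2000 30.6000 20.0000 16.9000 14.3000] k=[35 31 23 15 17]

0.5149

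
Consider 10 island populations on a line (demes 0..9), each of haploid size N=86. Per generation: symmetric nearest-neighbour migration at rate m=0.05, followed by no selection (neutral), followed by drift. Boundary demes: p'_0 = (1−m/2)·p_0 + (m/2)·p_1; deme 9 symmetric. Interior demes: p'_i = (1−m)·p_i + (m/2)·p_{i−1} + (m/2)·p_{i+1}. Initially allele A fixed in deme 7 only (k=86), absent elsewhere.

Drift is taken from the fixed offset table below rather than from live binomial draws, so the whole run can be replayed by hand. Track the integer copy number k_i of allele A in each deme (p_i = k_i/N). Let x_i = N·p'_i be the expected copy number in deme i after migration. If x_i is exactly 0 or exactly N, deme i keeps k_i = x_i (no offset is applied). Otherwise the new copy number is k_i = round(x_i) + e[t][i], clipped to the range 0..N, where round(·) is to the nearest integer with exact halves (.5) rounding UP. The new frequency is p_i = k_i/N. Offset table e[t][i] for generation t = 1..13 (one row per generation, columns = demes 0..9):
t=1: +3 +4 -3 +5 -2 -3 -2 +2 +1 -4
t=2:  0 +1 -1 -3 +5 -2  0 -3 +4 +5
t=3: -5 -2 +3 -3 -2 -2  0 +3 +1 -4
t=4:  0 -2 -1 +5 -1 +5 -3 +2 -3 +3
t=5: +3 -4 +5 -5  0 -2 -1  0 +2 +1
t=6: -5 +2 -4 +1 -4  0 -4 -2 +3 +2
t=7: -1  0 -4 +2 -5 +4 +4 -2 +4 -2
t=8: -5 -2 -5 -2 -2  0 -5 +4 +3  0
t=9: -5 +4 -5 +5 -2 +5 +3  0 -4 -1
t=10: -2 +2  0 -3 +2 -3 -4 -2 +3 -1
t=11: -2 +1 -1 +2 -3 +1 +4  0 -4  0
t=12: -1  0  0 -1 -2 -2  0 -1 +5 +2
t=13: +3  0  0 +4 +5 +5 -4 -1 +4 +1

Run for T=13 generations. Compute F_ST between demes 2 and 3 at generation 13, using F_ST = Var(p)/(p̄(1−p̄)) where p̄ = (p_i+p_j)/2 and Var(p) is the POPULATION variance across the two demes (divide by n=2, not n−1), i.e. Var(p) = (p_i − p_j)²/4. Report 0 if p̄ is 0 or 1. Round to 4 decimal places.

t=0: k=[0 0 0 0 0 0 0 86 0 0]
t=1: x=[0.0000 0.0000 0.0000 0.0000 0.0000 0.0000 2.1500 81.7000 2.1500 0.0000] k=[0 0 0 0 0 0 0 84 3 0]
t=2: x=[0.0000 0.0000 0.0000 0.0000 0.0000 0.0000 2.1000 79.8750 4.9500 0.0750] k=[0 0 0 0 0 0 2 77 9 5]
t=3: x=[0.0000 0.0000 0.0000 0.0000 0.0000 0.0500 3.8250 73.4250 10.6000 5.1000] k=[0 0 0 0 0 0 4 76 12 1]
t=4: x=[0.0000 0.0000 0.0000 0.0000 0.0000 0.1000 5.7000 72.6000 13.3250 1.2750] k=[0 0 0 0 0 5 3 75 10 4]
t=5: x=[0.0000 0.0000 0.0000 0.0000 0.1250 4.8250 4.8500 71.5750 11.4750 4.1500] k=[0 0 0 0 0 3 4 72 13 5]
t=6: x=[0.0000 0.0000 0.0000 0.0000 0.0750 2.9500 5.6750 68.8250 14.2750 5.2000] k=[0 0 0 0 0 3 2 67 17 7]
t=7: x=[0.0000 0.0000 0.0000 0.0000 0.0750 2.9000 3.6500 64.1250 18.0000 7.2500] k=[0 0 0 0 0 7 8 62 22 5]
t=8: x=[0.0000 0.0000 0.0000 0.0000 0.1750 6.8500 9.3250 59.6500 22.5750 5.4250] k=[0 0 0 0 0 7 4 64 26 5]
t=9: x=[0.0000 0.0000 0.0000 0.0000 0.1750 6.7500 5.5750 61.5500 26.4250 5.5250] k=[0 0 0 0 0 12 9 62 22 5]
t=10: x=[0.0000 0.0000 0.0000 0.0000 0.3000 11.6250 10.4000 59.6750 22.5750 5.4250] k=[0 0 0 0 2 9 6 58 26 4]
t=11: x=[0.0000 0.0000 0.0000 0.0500 2.1250 8.7500 7.3750 55.9000 26.2500 4.5500] k=[0 0 0 2 0 10 11 56 22 5]
t=12: x=[0.0000 0.0000 0.0500 1.9000 0.3000 9.7750 12.1000 54.0250 22.4250 5.4250] k=[0 0 0 1 0 8 12 53 27 7]
t=13: x=[0.0000 0.0000 0.0250 0.9500 0.2250 7.9000 12.9250 51.3250 27.1500 7.5000] k=[0 0 0 5 5 13 9 50 31 9]

0.0299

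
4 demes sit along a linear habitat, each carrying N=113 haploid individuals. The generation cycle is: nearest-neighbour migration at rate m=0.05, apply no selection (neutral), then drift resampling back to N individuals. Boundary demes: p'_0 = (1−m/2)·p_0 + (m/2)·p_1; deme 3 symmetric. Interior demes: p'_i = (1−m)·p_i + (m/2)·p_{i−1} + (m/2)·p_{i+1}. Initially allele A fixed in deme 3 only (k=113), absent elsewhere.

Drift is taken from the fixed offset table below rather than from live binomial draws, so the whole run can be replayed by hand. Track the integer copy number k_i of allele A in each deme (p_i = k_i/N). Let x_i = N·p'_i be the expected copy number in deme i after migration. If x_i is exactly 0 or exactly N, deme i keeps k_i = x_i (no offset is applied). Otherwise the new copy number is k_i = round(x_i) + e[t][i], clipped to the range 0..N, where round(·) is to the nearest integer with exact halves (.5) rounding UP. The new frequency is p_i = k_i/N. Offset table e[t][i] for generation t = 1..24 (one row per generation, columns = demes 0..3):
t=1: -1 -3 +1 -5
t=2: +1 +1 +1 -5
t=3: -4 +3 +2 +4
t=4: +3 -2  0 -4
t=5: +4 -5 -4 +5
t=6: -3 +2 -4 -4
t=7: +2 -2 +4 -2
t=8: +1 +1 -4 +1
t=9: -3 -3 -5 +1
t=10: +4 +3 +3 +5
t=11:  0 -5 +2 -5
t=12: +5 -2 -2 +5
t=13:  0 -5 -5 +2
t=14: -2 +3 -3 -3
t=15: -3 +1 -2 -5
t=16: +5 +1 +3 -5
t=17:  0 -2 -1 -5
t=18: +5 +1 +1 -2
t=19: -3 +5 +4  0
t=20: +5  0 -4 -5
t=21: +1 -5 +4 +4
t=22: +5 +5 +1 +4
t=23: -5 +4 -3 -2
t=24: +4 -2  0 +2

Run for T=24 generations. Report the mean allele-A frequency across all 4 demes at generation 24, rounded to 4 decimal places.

t=0: k=[0 0 0 113]
t=1: x=[0.0000 0.0000 2.8250 110.1750] k=[0 0 4 105]
t=2: x=[0.0000 0.1000 6.4250 102.4750] k=[0 1 7 97]
t=3: x=[0.0250 1.1250 9.1000 94.7500] k=[0 4 11 99]
t=4: x=[0.1000 4.0750 13.0250 96.8000] k=[3 2 13 93]
t=5: x=[2.9750 2.3000 14.7250 91.0000] k=[7 0 11 96]
t=6: x=[6.8250 0.4500 12.8500 93.8750] k=[4 2 9 90]
t=7: x=[3.9500 2.2250 10.8500 87.9750] k=[6 0 15 86]
t=8: x=[5.8500 0.5250 16.4000 84.2250] k=[7 2 12 85]
t=9: x=[6.8750 2.3750 13.5750 83.1750] k=[4 0 9 84]
t=10: x=[3.9000 0.3250 10.6500 82.1250] k=[8 3 14 87]
t=11: x=[7.8750 3.4000 15.5500 85.1750] k=[8 0 18 80]
t=12: x=[7.8000 0.6500 19.1000 78.4500] k=[13 0 17 83]
t=13: x=[12.6750 0.7500 18.2250 81.3500] k=[13 0 13 83]
t=14: x=[12.6750 0.6500 14.4250 81.2500] k=[11 4 11 78]
t=15: x=[10.8250 4.3500 12.5000 76.3250] k=[8 5 11 71]
t=16: x=[7.9250 5.2250 12.3500 69.5000] k=[13 6 15 65]
t=17: x=[12.8250 6.4000 16.0250 63.7500] k=[13 4 15 59]
t=18: x=[12.7750 4.5000 15.8250 57.9000] k=[18 6 17 56]
t=19: x=[17.7000 6.5750 17.7000 55.0250] k=[15 12 22 55]
t=20: x=[14.9250 12.3250 22.5750 54.1750] k=[20 12 19 49]
t=21: x=[19.8000 12.3750 19.5750 48.2500] k=[21 7 24 52]
t=22: x=[20.6500 7.7750 24.2750 51.3000] k=[26 13 25 55]
t=23: x=[25.6750 13.6250 25.4500 54.2500] k=[21 18 22 52]
t=24: x=[20.9250 18.1750 22.6500 51.2500] k=[25 16 23 53]

0.2588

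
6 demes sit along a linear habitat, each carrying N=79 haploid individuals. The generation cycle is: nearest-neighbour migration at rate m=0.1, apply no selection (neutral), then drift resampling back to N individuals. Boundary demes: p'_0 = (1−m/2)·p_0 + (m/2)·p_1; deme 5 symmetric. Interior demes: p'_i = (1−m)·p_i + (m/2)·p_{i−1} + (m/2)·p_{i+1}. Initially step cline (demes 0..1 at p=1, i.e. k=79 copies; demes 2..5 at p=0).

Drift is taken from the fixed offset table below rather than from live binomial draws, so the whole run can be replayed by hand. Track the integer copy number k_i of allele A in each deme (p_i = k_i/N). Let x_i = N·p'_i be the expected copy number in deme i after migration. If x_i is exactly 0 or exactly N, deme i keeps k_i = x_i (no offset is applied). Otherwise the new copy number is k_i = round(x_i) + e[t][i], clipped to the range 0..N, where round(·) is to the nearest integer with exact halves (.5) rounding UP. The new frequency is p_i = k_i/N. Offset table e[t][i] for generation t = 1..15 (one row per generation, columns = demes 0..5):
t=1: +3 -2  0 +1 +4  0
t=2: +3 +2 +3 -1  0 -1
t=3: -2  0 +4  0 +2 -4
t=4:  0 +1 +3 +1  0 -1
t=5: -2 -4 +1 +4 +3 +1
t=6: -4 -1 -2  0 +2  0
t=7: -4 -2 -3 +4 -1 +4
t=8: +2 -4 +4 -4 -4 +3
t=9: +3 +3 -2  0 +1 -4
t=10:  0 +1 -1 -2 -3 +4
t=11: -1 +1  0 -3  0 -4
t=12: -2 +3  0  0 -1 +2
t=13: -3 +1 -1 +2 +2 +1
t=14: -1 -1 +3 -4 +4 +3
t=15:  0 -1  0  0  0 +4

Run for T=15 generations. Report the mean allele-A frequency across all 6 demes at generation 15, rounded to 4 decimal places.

t=0: k=[79 79 0 0 0 0]
t=1: x=[79.0000 75.0500 3.9500 0.0000 0.0000 0.0000] k=[79 73 4 0 0 0]
t=2: x=[78.7000 69.8500 7.2500 0.2000 0.0000 0.0000] k=[79 72 10 0 0 0]
t=3: x=[78.6500 69.2500 12.6000 0.5000 0.0000 0.0000] k=[77 69 17 1 0 0]
t=4: x=[76.6000 66.8000 18.8000 1.7500 0.0500 0.0000] k=[77 68 22 3 0 0]
t=5: x=[76.5500 66.1500 23.3500 3.8000 0.1500 0.0000] k=[75 62 24 8 3 0]
t=6: x=[74.3500 60.7500 25.1000 8.5500 3.1000 0.1500] k=[70 60 23 9 5 0]
t=7: x=[69.5000 58.6500 24.1500 9.5000 4.9500 0.2500] k=[66 57 21 14 4 4]
t=8: x=[65.5500 55.6500 22.4500 13.8500 4.5000 4.0000] k=[68 52 26 10 1 7]
t=9: x=[67.2000 51.5000 26.5000 10.3500 1.7500 6.7000] k=[70 55 25 10 3 3]
t=10: x=[69.2500 54.2500 25.7500 10.4000 3.3500 3.0000] k=[69 55 25 8 0 7]
t=11: x=[68.3000 54.2000 25.6500 8.4500 0.7500 6.6500] k=[67 55 26 5 1 3]
t=12: x=[66.4000 54.1500 26.4000 5.8500 1.3000 2.9000] k=[64 57 26 6 0 5]
t=13: x=[63.6500 55.8000 26.5500 6.7000 0.5500 4.7500] k=[61 57 26 9 3 6]
t=14: x=[60.8000 55.6500 26.7000 9.5500 3.4500 5.8500] k=[60 55 30 6 7 9]
t=15: x=[59.7500 54.0000 30.0500 7.2500 7.0500 8.9000] k=[60 53 30 7 7 13]

0.3586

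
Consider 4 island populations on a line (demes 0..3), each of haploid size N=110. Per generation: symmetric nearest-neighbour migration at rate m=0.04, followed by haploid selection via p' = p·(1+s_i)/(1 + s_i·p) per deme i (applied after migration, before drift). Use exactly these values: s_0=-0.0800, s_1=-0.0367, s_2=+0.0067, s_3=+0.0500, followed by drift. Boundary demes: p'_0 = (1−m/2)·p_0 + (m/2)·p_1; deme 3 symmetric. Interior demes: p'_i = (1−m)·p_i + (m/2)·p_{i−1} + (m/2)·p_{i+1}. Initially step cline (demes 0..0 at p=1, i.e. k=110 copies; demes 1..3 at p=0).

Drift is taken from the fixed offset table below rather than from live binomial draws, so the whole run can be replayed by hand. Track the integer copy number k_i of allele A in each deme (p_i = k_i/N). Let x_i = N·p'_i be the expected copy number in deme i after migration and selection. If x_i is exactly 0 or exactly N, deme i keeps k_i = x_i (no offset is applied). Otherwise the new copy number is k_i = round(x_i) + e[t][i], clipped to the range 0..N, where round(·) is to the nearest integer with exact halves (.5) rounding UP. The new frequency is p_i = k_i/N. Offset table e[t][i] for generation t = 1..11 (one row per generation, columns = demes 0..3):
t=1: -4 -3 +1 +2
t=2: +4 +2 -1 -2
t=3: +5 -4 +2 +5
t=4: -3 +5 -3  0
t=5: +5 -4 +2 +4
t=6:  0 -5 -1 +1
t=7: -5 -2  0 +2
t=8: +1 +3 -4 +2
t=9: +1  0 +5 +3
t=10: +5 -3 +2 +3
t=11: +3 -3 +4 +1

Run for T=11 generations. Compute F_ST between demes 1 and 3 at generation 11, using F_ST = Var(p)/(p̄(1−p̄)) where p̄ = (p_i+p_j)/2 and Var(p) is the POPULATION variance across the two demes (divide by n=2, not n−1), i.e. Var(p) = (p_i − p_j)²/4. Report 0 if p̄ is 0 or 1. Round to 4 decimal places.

0.0142

t=0: k=[110 0 0 0]
t=1: x=[107.6128 2.1208 0.0000 0.0000] k=[104 0 0 0]
t=2: x=[101.2731 2.0051 0.0000 0.0000] k=[105 4 0 0]
t=3: x=[102.4117 5.7334 0.0805 0.0000] k=[107 2 2 0]
t=4: x=[104.4788 3.9549 1.9729 0.0420] k=[101 9 0 0]
t=5: x=[98.3175 10.3054 0.1812 0.0000] k=[103 6 2 0]
t=6: x=[100.3508 7.5914 2.0534 0.0420] k=[100 3 1 1]
t=7: x=[97.1431 4.7279 1.0469 1.0495] k=[92 3 1 3]
t=8: x=[88.8310 4.5733 1.0872 3.1038] k=[90 8 0 5]
t=9: x=[86.8739 9.1611 0.2617 5.1336] k=[88 9 5 8]
t=10: x=[84.8386 10.1502 5.1728 8.3070] k=[90 7 7 11]
t=11: x=[86.8529 8.3664 7.1244 11.4094] k=[90 5 11 12]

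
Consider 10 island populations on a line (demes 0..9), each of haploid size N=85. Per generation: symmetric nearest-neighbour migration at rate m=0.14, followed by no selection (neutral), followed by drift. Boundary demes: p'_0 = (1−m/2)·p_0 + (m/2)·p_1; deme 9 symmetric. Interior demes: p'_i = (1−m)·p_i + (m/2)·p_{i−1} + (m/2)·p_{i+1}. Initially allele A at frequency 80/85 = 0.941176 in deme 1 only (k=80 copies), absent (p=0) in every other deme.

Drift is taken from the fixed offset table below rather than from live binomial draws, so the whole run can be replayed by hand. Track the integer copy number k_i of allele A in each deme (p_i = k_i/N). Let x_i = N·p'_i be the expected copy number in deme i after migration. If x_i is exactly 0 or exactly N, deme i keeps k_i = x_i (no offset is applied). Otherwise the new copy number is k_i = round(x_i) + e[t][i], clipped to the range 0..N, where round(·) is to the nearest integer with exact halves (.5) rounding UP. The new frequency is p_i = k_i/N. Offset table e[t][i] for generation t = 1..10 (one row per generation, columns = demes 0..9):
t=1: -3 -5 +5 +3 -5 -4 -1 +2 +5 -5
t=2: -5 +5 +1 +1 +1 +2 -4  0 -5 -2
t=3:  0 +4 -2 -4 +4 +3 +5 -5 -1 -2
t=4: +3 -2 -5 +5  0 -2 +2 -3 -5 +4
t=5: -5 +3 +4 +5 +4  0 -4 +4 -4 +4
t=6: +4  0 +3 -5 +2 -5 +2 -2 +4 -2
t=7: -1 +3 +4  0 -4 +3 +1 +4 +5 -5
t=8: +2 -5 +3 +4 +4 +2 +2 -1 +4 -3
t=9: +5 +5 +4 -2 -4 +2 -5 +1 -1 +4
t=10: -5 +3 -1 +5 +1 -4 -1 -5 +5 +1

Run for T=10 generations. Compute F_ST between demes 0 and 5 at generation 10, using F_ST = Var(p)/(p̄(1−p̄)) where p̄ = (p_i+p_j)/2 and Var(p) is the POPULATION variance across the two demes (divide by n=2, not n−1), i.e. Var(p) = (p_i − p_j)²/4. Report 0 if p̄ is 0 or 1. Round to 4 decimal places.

0.1217

t=0: k=[0 80 0 0 0 0 0 0 0 0]
t=1: x=[5.6000 68.8000 5.6000 0.0000 0.0000 0.0000 0.0000 0.0000 0.0000 0.0000] k=[3 64 11 0 0 0 0 0 0 0]
t=2: x=[7.2700 56.0200 13.9400 0.7700 0.0000 0.0000 0.0000 0.0000 0.0000 0.0000] k=[2 61 15 2 0 0 0 0 0 0]
t=3: x=[6.1300 53.6500 17.3100 2.7700 0.1400 0.0000 0.0000 0.0000 0.0000 0.0000] k=[6 58 15 0 4 0 0 0 0 0]
t=4: x=[9.6400 51.3500 16.9600 1.3300 3.4400 0.2800 0.0000 0.0000 0.0000 0.0000] k=[13 49 12 6 3 0 0 0 0 0]
t=5: x=[15.5200 43.8900 14.1700 6.2100 3.0000 0.2100 0.0000 0.0000 0.0000 0.0000] k=[11 47 18 11 7 0 0 0 0 0]
t=6: x=[13.5200 42.4500 19.5400 11.2100 6.7900 0.4900 0.0000 0.0000 0.0000 0.0000] k=[18 42 23 6 9 0 0 0 0 0]
t=7: x=[19.6800 38.9900 23.1400 7.4000 8.1600 0.6300 0.0000 0.0000 0.0000 0.0000] k=[19 42 27 7 4 4 0 0 0 0]
t=8: x=[20.6100 39.3400 26.6500 8.1900 4.2100 3.7200 0.2800 0.0000 0.0000 0.0000] k=[23 34 30 12 8 6 2 0 0 0]
t=9: x=[23.7700 32.9500 29.0200 12.9800 8.1400 5.8600 2.1400 0.1400 0.0000 0.0000] k=[29 38 33 11 4 8 0 1 0 0]
t=10: x=[29.6300 37.0200 31.8100 12.0500 4.7700 7.1600 0.6300 0.8600 0.0700 0.0000] k=[25 40 31 17 6 3 0 0 5 0]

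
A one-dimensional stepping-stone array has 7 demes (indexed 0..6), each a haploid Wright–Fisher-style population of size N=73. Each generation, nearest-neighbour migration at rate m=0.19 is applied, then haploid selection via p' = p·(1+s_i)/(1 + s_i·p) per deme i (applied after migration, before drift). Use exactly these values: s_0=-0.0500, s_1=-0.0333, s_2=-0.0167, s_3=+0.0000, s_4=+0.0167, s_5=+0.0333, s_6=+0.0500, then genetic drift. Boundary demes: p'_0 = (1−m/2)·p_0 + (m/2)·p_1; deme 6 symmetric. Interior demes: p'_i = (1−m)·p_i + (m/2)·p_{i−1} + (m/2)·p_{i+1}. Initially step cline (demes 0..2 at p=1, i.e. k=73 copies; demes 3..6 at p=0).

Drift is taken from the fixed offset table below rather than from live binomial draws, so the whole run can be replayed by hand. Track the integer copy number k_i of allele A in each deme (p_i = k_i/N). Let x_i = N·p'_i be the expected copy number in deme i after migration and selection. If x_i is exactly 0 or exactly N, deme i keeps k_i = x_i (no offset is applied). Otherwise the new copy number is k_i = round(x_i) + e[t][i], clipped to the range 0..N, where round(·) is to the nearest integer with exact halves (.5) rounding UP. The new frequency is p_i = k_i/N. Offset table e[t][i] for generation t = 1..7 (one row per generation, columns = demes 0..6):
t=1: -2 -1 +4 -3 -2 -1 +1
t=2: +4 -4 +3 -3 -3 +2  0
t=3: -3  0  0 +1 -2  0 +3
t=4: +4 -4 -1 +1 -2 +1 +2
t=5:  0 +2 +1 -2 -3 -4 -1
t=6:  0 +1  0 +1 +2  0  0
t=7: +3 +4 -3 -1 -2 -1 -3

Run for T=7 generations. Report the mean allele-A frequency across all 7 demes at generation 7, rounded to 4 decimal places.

0.4129

t=0: k=[73 73 73 0 0 0 0]
t=1: x=[73.0000 73.0000 65.9586 6.9350 0.0000 0.0000 0.0000] k=[73 73 70 4 0 0 0]
t=2: x=[73.0000 72.7052 63.8815 9.8900 0.3863 0.0000 0.0000] k=[73 69 67 7 0 0 0]
t=3: x=[72.6001 69.0658 61.3258 12.0350 0.6760 0.0000 0.0000] k=[70 69 61 13 0 0 0]
t=4: x=[69.7494 68.1849 56.9905 16.3250 1.2553 0.0000 0.0000] k=[73 64 56 17 0 0 0]
t=5: x=[72.1006 63.8268 52.8099 19.0900 1.6414 0.0000 0.0000] k=[72 66 54 17 0 0 0]
t=6: x=[71.3492 65.1971 51.3695 18.9000 1.6414 0.0000 0.0000] k=[71 66 51 20 4 0 0]
t=7: x=[70.3994 64.8069 49.2107 21.4250 5.2197 0.3926 0.0000] k=[73 69 46 20 3 0 0]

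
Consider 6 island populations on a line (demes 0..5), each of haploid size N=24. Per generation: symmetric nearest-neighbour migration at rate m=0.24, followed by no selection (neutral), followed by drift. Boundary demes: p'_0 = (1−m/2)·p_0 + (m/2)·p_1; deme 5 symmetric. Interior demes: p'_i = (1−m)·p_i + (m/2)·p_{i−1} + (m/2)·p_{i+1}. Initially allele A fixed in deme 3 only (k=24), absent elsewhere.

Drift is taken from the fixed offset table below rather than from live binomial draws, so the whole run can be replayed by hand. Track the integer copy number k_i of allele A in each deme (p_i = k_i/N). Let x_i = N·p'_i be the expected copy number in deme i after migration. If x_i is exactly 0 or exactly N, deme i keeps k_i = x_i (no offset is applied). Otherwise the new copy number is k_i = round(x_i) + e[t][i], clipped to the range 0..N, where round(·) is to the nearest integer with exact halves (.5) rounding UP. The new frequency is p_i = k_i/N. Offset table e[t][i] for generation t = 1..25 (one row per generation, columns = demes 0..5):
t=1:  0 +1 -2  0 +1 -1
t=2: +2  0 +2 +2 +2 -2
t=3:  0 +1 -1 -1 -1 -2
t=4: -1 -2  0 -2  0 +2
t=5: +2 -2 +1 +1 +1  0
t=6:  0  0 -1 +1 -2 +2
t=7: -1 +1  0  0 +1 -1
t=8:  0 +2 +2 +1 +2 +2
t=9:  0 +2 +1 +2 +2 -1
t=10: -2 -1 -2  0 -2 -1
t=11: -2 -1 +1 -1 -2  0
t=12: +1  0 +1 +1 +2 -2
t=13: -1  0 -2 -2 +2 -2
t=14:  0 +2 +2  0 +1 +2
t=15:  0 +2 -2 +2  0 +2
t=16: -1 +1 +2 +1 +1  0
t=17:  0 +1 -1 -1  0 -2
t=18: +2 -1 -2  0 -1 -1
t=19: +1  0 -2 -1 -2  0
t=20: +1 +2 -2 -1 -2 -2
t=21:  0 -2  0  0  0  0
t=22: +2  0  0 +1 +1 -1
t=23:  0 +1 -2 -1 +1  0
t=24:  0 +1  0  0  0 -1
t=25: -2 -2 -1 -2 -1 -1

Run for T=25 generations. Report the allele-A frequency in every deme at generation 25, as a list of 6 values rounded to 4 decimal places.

[0.2917, 0.2083, 0.1250, 0.1250, 0.1667, 0.0000]

t=0: k=[0 0 0 24 0 0]
t=1: x=[0.0000 0.0000 2.8800 18.2400 2.8800 0.0000] k=[0 0 1 18 4 0]
t=2: x=[0.0000 0.1200 2.9200 14.2800 5.2000 0.4800] k=[0 0 5 16 7 0]
t=3: x=[0.0000 0.6000 5.7200 13.6000 7.2400 0.8400] k=[0 2 5 13 6 0]
t=4: x=[0.2400 2.1200 5.6000 11.2000 6.1200 0.7200] k=[0 0 6 9 6 3]
t=5: x=[0.0000 0.7200 5.6400 8.2800 6.0000 3.3600] k=[0 0 7 9 7 3]
t=6: x=[0.0000 0.8400 6.4000 8.5200 6.7600 3.4800] k=[0 1 5 10 5 5]
t=7: x=[0.1200 1.3600 5.1200 8.8000 5.6000 5.0000] k=[0 2 5 9 7 4]
t=8: x=[0.2400 2.1200 5.1200 8.2800 6.8800 4.3600] k=[0 4 7 9 9 6]
t=9: x=[0.4800 3.8800 6.8800 8.7600 8.6400 6.3600] k=[0 6 8 11 11 5]
t=10: x=[0.7200 5.5200 8.1200 10.6400 10.2800 5.7200] k=[0 5 6 11 8 5]
t=11: x=[0.6000 4.5200 6.4800 10.0400 8.0000 5.3600] k=[0 4 7 9 6 5]
t=12: x=[0.4800 3.8800 6.8800 8.4000 6.2400 5.1200] k=[1 4 8 9 8 3]
t=13: x=[1.3600 4.1200 7.6400 8.7600 7.5200 3.6000] k=[0 4 6 7 10 2]
t=14: x=[0.4800 3.7600 5.8800 7.2400 8.6800 2.9600] k=[0 6 8 7 10 5]
t=15: x=[0.7200 5.5200 7.6400 7.4800 9.0400 5.6000] k=[1 8 6 9 9 8]
t=16: x=[1.8400 6.9200 6.6000 8.6400 8.8800 8.1200] k=[1 8 9 10 10 8]
t=17: x=[1.8400 7.2800 9.0000 9.8800 9.7600 8.2400] k=[2 8 8 9 10 6]
t=18: x=[2.7200 7.2800 8.1200 9.0000 9.4000 6.4800] k=[5 6 6 9 8 5]
t=19: x=[5.1200 5.8800 6.3600 8.5200 7.7600 5.3600] k=[6 6 4 8 6 5]
t=20: x=[6.0000 5.7600 4.7200 7.2800 6.1200 5.1200] k=[7 8 3 6 4 3]
t=21: x=[7.1200 7.2800 3.9600 5.4000 4.1200 3.1200] k=[7 5 4 5 4 3]
t=22: x=[6.7600 5.1200 4.2400 4.7600 4.0000 3.1200] k=[9 5 4 6 5 2]
t=23: x=[8.5200 5.3600 4.3600 5.6400 4.7600 2.3600] k=[9 6 2 5 6 2]
t=24: x=[8.6400 5.8800 2.8400 4.7600 5.4000 2.4800] k=[9 7 3 5 5 1]
t=25: x=[8.7600 6.7600 3.7200 4.7600 4.5200 1.4800] k=[7 5 3 3 4 0]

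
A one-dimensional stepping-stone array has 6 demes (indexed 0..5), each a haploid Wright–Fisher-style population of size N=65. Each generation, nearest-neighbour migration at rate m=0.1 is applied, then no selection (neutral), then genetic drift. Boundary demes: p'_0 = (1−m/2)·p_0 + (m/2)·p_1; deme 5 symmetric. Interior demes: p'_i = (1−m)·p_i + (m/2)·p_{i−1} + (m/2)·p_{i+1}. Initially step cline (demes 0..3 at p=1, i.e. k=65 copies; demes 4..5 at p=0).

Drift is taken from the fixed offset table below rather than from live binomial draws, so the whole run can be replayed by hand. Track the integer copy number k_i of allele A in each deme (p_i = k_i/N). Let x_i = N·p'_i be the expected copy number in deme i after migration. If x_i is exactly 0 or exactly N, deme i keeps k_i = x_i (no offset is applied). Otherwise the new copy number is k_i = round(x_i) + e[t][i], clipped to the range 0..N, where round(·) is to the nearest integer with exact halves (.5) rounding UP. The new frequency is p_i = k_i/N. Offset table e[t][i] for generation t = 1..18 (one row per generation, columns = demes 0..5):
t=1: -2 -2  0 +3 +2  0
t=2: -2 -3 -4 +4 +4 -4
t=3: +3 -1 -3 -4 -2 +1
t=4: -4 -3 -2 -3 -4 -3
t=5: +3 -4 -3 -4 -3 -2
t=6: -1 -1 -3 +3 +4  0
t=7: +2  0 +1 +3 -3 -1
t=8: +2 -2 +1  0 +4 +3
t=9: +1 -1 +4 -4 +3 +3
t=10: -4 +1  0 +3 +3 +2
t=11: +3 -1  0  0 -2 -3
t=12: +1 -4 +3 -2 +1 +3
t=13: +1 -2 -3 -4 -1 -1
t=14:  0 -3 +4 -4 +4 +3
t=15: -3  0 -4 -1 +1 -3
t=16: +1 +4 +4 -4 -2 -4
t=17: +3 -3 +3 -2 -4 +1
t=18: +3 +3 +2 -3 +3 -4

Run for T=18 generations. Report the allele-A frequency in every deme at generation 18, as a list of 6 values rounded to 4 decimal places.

[1.0000, 0.8923, 0.9231, 0.4615, 0.4000, 0.1538]

t=0: k=[65 65 65 65 0 0]
t=1: x=[65.0000 65.0000 65.0000 61.7500 3.2500 0.0000] k=[65 65 65 65 5 0]
t=2: x=[65.0000 65.0000 65.0000 62.0000 7.7500 0.2500] k=[65 65 65 65 12 0]
t=3: x=[65.0000 65.0000 65.0000 62.3500 14.0500 0.6000] k=[65 65 65 58 12 2]
t=4: x=[65.0000 65.0000 64.6500 56.0500 13.8000 2.5000] k=[65 65 63 53 10 0]
t=5: x=[65.0000 64.9000 62.6000 51.3500 11.6500 0.5000] k=[65 61 60 47 9 0]
t=6: x=[64.8000 61.1500 59.4000 45.7500 10.4500 0.4500] k=[64 60 56 49 14 0]
t=7: x=[63.8000 60.0000 55.8500 47.6000 15.0500 0.7000] k=[65 60 57 51 12 0]
t=8: x=[64.7500 60.1000 56.8500 49.3500 13.3500 0.6000] k=[65 58 58 49 17 4]
t=9: x=[64.6500 58.3500 57.5500 47.8500 17.9500 4.6500] k=[65 57 62 44 21 8]
t=10: x=[64.6000 57.6500 60.8500 43.7500 21.5000 8.6500] k=[61 59 61 47 25 11]
t=11: x=[60.9000 59.2000 60.2000 46.6000 25.4000 11.7000] k=[64 58 60 47 23 9]
t=12: x=[63.7000 58.4000 59.2500 46.4500 23.5000 9.7000] k=[65 54 62 44 25 13]
t=13: x=[64.4500 54.9500 60.7000 43.9500 25.3500 13.6000] k=[65 53 58 40 24 13]
t=14: x=[64.4000 53.8500 56.8500 40.1000 24.2500 13.5500] k=[64 51 61 36 28 17]
t=15: x=[63.3500 52.1500 59.2500 36.8500 27.8500 17.5500] k=[60 52 55 36 29 15]
t=16: x=[59.6000 52.5500 53.9000 36.6000 28.6500 15.7000] k=[61 57 58 33 27 12]
t=17: x=[60.8000 57.2500 56.7000 33.9500 26.5500 12.7500] k=[64 54 60 32 23 14]
t=18: x=[63.5000 54.8000 58.3000 32.9500 23.0000 14.4500] k=[65 58 60 30 26 10]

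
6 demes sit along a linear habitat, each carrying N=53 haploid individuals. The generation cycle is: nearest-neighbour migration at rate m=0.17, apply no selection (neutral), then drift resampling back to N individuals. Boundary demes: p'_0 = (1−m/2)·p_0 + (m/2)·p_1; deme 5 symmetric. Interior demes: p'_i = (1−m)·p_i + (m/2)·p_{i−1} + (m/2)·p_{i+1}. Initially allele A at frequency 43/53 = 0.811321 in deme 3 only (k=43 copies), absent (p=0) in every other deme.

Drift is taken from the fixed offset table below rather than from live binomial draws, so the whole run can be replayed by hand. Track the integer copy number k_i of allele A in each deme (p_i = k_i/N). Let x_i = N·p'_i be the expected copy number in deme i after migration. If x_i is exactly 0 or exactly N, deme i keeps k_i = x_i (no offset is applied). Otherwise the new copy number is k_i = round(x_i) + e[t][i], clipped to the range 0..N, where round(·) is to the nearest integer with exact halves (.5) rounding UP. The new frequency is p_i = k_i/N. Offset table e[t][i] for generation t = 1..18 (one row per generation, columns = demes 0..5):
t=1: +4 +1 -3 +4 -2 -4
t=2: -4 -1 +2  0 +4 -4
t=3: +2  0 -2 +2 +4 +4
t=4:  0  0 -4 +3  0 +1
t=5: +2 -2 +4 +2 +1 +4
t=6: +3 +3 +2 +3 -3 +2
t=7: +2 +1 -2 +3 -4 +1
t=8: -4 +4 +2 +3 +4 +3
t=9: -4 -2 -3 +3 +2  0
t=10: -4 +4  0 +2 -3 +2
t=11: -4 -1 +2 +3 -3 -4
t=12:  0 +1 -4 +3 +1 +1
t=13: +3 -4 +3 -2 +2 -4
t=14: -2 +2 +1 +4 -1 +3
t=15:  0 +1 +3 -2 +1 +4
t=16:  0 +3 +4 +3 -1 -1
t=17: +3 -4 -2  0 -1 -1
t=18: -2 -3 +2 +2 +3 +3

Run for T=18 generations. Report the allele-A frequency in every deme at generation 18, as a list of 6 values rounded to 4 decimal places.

t=0: k=[0 0 0 43 0 0]
t=1: x=[0.0000 0.0000 3.6550 35.6900 3.6550 0.0000] k=[0 0 1 40 2 0]
t=2: x=[0.0000 0.0850 4.2300 33.4550 5.0600 0.1700] k=[0 0 6 33 9 0]
t=3: x=[0.0000 0.5100 7.7850 28.6650 10.2750 0.7650] k=[0 1 6 31 14 5]
t=4: x=[0.0850 1.3400 7.7000 27.4300 14.6800 5.7650] k=[0 1 4 30 15 7]
t=5: x=[0.0850 1.1700 5.9550 26.5150 15.5950 7.6800] k=[2 0 10 29 17 12]
t=6: x=[1.8300 1.0200 10.7650 26.3650 17.5950 12.4250] k=[5 4 13 29 15 14]
t=7: x=[4.9150 4.8500 13.5950 26.4500 16.1050 14.0850] k=[7 6 12 29 12 15]
t=8: x=[6.9150 6.5950 12.9350 26.1100 13.7000 14.7450] k=[3 11 15 29 18 18]
t=9: x=[3.6800 10.6600 15.8500 26.8750 18.9350 18.0000] k=[0 9 13 30 21 18]
t=10: x=[0.7650 8.5750 14.1050 27.7900 21.5100 18.2550] k=[0 13 14 30 19 20]
t=11: x=[1.1050 11.9800 15.2750 27.7050 20.0200 19.9150] k=[0 11 17 31 17 16]
t=12: x=[0.9350 10.5750 17.6800 28.6200 18.1050 16.0850] k=[1 12 14 32 19 17]
t=13: x=[1.9350 11.2350 15.3600 29.3650 19.9350 17.1700] k=[5 7 18 27 22 13]
t=14: x=[5.1700 7.7650 17.8300 25.8100 21.6600 13.7650] k=[3 10 19 30 21 17]
t=15: x=[3.5950 10.1700 19.1700 28.3000 21.4250 17.3400] k=[4 11 22 26 22 21]
t=16: x=[4.5950 11.3400 21.4050 25.3200 22.2550 21.0850] k=[5 14 25 28 21 20]
t=17: x=[5.7650 14.1700 24.3200 27.1500 21.5100 20.0850] k=[9 10 22 27 21 19]
t=18: x=[9.0850 10.9350 21.4050 26.0650 21.3400 19.1700] k=[7 8 23 28 24 22]

[0.1321, 0.1509, 0.4340, 0.5283, 0.4528, 0.4151]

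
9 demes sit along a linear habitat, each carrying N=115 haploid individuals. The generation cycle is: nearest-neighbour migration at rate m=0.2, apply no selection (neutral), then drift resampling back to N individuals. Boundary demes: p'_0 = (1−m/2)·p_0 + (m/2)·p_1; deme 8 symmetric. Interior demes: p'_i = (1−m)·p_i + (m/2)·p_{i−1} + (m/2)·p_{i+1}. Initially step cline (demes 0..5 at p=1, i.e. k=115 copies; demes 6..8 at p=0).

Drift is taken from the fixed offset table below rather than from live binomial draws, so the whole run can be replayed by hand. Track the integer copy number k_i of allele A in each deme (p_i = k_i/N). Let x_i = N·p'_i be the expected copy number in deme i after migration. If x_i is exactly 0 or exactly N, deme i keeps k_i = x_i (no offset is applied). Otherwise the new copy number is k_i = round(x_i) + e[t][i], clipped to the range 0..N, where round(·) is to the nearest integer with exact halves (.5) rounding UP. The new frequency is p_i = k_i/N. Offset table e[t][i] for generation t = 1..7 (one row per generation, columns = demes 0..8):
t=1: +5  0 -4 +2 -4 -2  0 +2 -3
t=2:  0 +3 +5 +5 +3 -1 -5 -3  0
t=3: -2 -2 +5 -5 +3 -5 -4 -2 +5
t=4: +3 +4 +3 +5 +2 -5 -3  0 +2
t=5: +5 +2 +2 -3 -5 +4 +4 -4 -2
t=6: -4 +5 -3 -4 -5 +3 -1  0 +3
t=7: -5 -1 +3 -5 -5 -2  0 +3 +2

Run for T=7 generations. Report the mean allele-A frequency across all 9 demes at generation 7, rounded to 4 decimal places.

0.6300

t=0: k=[115 115 115 115 115 115 0 0 0]
t=1: x=[115.0000 115.0000 115.0000 115.0000 115.0000 103.5000 11.5000 0.0000 0.0000] k=[115 115 115 115 115 102 12 0 0]
t=2: x=[115.0000 115.0000 115.0000 115.0000 113.7000 94.3000 19.8000 1.2000 0.0000] k=[115 115 115 115 115 93 15 0 0]
t=3: x=[115.0000 115.0000 115.0000 115.0000 112.8000 87.4000 21.3000 1.5000 0.0000] k=[115 115 115 115 115 82 17 0 0]
t=4: x=[115.0000 115.0000 115.0000 115.0000 111.7000 78.8000 21.8000 1.7000 0.0000] k=[115 115 115 115 114 74 19 2 0]
t=5: x=[115.0000 115.0000 115.0000 114.9000 110.1000 72.5000 22.8000 3.5000 0.2000] k=[115 115 115 112 105 77 27 0 0]
t=6: x=[115.0000 115.0000 114.7000 111.6000 102.9000 74.8000 29.3000 2.7000 0.0000] k=[115 115 112 108 98 78 28 3 0]
t=7: x=[115.0000 114.7000 111.9000 107.4000 97.0000 75.0000 30.5000 5.2000 0.3000] k=[115 114 115 102 92 73 31 8 2]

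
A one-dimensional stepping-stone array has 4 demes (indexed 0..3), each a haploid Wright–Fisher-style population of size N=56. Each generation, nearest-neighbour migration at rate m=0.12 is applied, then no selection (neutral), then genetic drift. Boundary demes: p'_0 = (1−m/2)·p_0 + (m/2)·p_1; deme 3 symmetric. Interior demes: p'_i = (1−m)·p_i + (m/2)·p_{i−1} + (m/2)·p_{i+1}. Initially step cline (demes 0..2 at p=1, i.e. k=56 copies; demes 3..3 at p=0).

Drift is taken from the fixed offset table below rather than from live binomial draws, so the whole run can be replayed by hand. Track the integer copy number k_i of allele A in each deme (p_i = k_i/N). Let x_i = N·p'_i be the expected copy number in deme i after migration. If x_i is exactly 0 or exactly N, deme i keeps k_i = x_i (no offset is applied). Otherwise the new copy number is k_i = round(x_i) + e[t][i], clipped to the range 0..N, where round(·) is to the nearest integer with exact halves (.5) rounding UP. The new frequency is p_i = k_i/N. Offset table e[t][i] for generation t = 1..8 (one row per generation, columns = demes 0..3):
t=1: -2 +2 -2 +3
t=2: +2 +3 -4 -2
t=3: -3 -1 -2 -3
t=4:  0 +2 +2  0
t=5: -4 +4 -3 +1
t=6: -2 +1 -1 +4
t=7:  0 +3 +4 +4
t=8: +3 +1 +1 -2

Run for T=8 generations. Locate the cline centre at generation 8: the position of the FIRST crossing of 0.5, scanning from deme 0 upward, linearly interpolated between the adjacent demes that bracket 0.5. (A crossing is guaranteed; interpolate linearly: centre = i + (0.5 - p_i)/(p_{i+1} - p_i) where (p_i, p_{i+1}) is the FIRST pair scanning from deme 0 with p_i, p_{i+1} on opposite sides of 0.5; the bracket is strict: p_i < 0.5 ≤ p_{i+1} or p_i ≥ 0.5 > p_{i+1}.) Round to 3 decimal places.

2.650

t=0: k=[56 56 56 0]
t=1: x=[56.0000 56.0000 52.6400 3.3600] k=[56 56 51 6]
t=2: x=[56.0000 55.7000 48.6000 8.7000] k=[56 56 45 7]
t=3: x=[56.0000 55.3400 43.3800 9.2800] k=[56 54 41 6]
t=4: x=[55.8800 53.3400 39.6800 8.1000] k=[56 55 42 8]
t=5: x=[55.9400 54.2800 40.7400 10.0400] k=[52 56 38 11]
t=6: x=[52.2400 54.6800 37.4600 12.6200] k=[50 56 36 17]
t=7: x=[50.3600 54.4400 36.0600 18.1400] k=[50 56 40 22]
t=8: x=[50.3600 54.6800 39.8800 23.0800] k=[53 56 41 21]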